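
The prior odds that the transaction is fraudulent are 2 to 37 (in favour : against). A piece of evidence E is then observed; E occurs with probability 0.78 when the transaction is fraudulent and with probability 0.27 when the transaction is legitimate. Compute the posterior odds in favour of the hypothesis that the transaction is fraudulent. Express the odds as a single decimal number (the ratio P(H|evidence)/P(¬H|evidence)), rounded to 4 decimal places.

Posterior odds ≈ 0.1562

Prior odds = 2/37 = 0.054054.
Likelihood ratio for E = 0.78/0.27 = 2.8889.
Posterior odds = prior odds × LR = 0.15616.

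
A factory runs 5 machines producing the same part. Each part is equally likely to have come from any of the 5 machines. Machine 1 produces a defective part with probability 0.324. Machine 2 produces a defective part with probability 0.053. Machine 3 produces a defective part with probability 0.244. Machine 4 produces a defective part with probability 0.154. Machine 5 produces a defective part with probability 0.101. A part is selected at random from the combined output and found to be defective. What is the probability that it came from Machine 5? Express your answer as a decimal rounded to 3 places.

Tabulate prior·likelihood by source: [1] prior 0.2, lik 0.324, product 0.06480; [2] prior 0.2, lik 0.053, product 0.01060; [3] prior 0.2, lik 0.244, product 0.04880; [4] prior 0.2, lik 0.154, product 0.03080; [5] prior 0.2, lik 0.101, product 0.02020.
Normalizing constant = 0.17520; the posterior for Machine 5 is its product over the sum, 0.02020/0.17520 = 0.115.

Posterior probability ≈ 0.115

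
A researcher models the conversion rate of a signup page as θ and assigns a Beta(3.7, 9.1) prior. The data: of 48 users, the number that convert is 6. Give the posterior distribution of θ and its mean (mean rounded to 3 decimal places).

Observing 6 successes and 42 failures updates Beta(3.7, 9.1) by adding the success and failure counts to the two shape parameters: α = 3.7+6 = 9.7, β = 9.1+42 = 51.1.
Posterior mean = α/(α+β) = 9.7/60.8 = 0.160.

Posterior: Beta(9.7, 51.1); mean ≈ 0.160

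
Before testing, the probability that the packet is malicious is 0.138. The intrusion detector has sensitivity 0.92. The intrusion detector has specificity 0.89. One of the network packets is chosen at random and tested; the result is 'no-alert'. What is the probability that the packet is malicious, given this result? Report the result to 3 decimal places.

P(H | E) ≈ 0.014

Write H for 'the packet is malicious'. Prior odds H:¬H = 0.138/0.862 = 0.16009. For the 'no-alert' outcome, the likelihood ratio is 0.08/0.89 = 0.089888.
Posterior odds = 0.16009 × 0.089888 = 0.014390, so P(H|E) = 0.014390/(1+0.014390) = 0.014.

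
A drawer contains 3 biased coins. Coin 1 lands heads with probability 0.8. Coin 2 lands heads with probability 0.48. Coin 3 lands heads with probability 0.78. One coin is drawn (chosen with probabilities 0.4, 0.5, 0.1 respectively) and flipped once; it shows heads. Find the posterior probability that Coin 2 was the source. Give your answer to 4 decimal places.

Tabulate prior·likelihood by source: [1] prior 0.4, lik 0.8, product 0.3200; [2] prior 0.5, lik 0.48, product 0.2400; [3] prior 0.1, lik 0.78, product 0.07800.
Normalizing constant = 0.63800; the posterior for Coin 2 is its product over the sum, 0.2400/0.63800 = 0.3762.

Posterior probability ≈ 0.3762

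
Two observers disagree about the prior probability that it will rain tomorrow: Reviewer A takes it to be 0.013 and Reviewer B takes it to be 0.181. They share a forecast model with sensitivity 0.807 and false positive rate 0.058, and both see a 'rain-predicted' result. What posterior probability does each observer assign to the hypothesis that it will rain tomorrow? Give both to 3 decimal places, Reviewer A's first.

Reviewer A: 0.155; Reviewer B: 0.755

The likelihood ratio for a 'rain-predicted' result is 0.807/0.058 = 13.914.
Reviewer A: prior odds 0.013/0.987 = 0.013171; posterior odds 0.18326; posterior probability 0.155.
Reviewer B: prior odds 0.181/0.819 = 0.22100; posterior odds 3.0750; posterior probability 0.755.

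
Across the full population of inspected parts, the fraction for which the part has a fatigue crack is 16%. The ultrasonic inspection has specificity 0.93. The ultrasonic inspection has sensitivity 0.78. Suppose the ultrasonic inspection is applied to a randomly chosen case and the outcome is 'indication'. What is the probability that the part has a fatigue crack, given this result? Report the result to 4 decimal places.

P(H | E) ≈ 0.6797

Write H for 'the part has a fatigue crack'. Prior odds H:¬H = 0.16/0.84 = 0.19048. For the 'indication' outcome, the likelihood ratio is 0.78/0.07 = 11.143.
Posterior odds = 0.19048 × 11.143 = 2.1224, so P(H|E) = 2.1224/(1+2.1224) = 0.6797.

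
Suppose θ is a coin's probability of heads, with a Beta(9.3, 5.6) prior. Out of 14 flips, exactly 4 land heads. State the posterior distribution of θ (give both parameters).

Posterior: Beta(13.3, 15.6)

The binomial likelihood is conjugate to the Beta prior: with 4 successes and 10 failures, the posterior is Beta(9.3+4, 5.6+10) = Beta(13.3, 15.6).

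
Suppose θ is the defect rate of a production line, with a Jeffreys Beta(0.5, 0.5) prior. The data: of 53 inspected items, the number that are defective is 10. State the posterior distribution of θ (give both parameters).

Posterior: Beta(10.5, 43.5)

The binomial likelihood is conjugate to the Beta prior: with 10 successes and 43 failures, the posterior is Beta(0.5+10, 0.5+43) = Beta(10.5, 43.5).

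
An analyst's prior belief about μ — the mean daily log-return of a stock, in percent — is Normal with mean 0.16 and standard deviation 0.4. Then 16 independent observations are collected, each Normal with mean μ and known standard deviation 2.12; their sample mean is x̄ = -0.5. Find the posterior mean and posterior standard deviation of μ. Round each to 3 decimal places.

Prior precision 1/τ₀² = 1/0.4² = 6.25000; data precision n/σ² = 16/2.12² = 3.55999.
Posterior precision = 6.25000 + 3.55999 = 9.80999, giving posterior SD = 1/√9.80999 = 0.319.
Posterior mean = (6.25000·0.16 + 3.55999·-0.5) / 9.80999 = -0.080.

Posterior mean ≈ -0.080; posterior SD ≈ 0.319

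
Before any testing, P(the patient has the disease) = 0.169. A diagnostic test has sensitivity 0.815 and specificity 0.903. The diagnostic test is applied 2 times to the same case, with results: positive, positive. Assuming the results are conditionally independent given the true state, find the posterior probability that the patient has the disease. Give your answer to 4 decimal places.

Posterior P(H) ≈ 0.9349

Let H be the event that the patient has the disease; start with P(H) = 0.169. P('positive'|H) = 0.815, P('positive'|¬H) = 0.097.
Update on result 1 ('positive'): P(H) ← 0.815·0.1690 / (0.815·0.1690 + 0.097·0.8310) = 0.13773/0.21834 = 0.6308.
Update on result 2 ('positive'): P(H) ← 0.815·0.6308 / (0.815·0.6308 + 0.097·0.3692) = 0.51412/0.54993 = 0.9349.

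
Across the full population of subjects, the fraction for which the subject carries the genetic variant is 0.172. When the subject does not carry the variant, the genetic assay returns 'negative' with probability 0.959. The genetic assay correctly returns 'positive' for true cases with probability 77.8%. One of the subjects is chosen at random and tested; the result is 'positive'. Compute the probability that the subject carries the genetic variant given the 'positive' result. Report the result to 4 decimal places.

P(H | E) ≈ 0.7976

Write H for 'the subject carries the genetic variant'. Prior odds H:¬H = 0.172/0.828 = 0.20773. For the 'positive' outcome, the likelihood ratio is 0.778/0.041 = 18.976.
Posterior odds = 0.20773 × 18.976 = 3.9418, so P(H|E) = 3.9418/(1+3.9418) = 0.7976.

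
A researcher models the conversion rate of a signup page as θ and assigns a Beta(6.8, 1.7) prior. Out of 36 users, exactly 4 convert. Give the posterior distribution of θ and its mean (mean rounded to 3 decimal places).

Observing 4 successes and 32 failures updates Beta(6.8, 1.7) by adding the success and failure counts to the two shape parameters: α = 6.8+4 = 10.8, β = 1.7+32 = 33.7.
Posterior mean = α/(α+β) = 10.8/44.5 = 0.243.

Posterior: Beta(10.8, 33.7); mean ≈ 0.243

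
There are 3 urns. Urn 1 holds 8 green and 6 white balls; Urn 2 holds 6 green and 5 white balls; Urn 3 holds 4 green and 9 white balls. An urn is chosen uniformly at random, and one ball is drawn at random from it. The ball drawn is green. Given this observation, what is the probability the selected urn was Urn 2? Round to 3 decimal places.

Posterior probability ≈ 0.383

Tabulate prior·likelihood by source: [1] prior 0.333333, lik 0.5714, product 0.1905; [2] prior 0.333333, lik 0.5455, product 0.1818; [3] prior 0.333333, lik 0.3077, product 0.1026.
Normalizing constant = 0.47486; the posterior for Urn 2 is its product over the sum, 0.1818/0.47486 = 0.383.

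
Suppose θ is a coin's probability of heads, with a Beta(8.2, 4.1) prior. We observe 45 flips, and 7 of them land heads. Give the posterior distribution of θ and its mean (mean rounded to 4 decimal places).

Observing 7 successes and 38 failures updates Beta(8.2, 4.1) by adding the success and failure counts to the two shape parameters: α = 8.2+7 = 15.2, β = 4.1+38 = 42.1.
E[θ | data] = 15.2/(15.2+42.1) = 0.2653.

Posterior: Beta(15.2, 42.1); mean ≈ 0.2653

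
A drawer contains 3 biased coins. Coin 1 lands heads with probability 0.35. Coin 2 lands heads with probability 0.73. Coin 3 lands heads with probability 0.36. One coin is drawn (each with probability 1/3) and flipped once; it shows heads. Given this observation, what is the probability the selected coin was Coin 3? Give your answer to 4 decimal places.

Posterior probability ≈ 0.2500

P(heads|C1) = 0.35; P(heads|C2) = 0.73; P(heads|C3) = 0.36.
Prior × likelihood for each source: 0.333333·0.35=0.1167, 0.333333·0.73=0.2433, 0.333333·0.36=0.1200. Summing gives P(heads) = 0.48000.
P(Coin 3 | heads) = 0.1200 / 0.48000 = 0.2500.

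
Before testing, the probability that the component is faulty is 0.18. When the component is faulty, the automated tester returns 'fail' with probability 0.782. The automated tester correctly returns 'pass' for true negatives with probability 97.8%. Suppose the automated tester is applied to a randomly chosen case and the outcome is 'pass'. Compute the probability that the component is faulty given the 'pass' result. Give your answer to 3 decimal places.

P(H | E) ≈ 0.047

Let H be the event that the component is faulty. P(H) = 0.18, so P(¬H) = 0.82. With E the 'pass' result, P(E|H) = 0.218 and P(E|¬H) = 0.978.
P(E) = 0.218·0.18 + 0.978·0.82 = 0.039240 + 0.80196 = 0.84120.
By Bayes' theorem, P(H|E) = 0.039240 / 0.84120 = 0.047.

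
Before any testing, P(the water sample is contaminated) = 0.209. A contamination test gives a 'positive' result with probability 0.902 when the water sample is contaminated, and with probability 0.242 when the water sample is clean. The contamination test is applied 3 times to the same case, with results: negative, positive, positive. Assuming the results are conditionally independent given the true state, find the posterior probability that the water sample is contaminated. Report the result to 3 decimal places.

Posterior P(H) ≈ 0.322

With H the event that the water sample is contaminated, the joint likelihood of the observed sequence is P(data|H) = 0.098·0.902·0.902 = 0.079733 and P(data|¬H) = 0.758·0.242·0.242 = 0.044392.
Bayes: P(H|data) = 0.209·0.079733 / (0.209·0.079733 + 0.791·0.044392) = 0.016664/0.051778 = 0.3218.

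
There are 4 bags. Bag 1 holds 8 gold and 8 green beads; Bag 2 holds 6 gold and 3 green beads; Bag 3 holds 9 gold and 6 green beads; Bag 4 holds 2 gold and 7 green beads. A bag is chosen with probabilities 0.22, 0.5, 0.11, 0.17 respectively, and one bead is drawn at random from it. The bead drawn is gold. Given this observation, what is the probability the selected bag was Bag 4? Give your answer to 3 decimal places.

Posterior probability ≈ 0.069

P(gold|Bag 1) = 0.5; P(gold|Bag 2) = 0.6667; P(gold|Bag 3) = 0.6; P(gold|Bag 4) = 0.2222.
Prior × likelihood for each source: 0.22·0.5=0.1100, 0.5·0.6667=0.3333, 0.11·0.6=0.06600, 0.17·0.2222=0.03778. Summing gives P(gold) = 0.54711.
P(Bag 4 | gold) = 0.03778 / 0.54711 = 0.069.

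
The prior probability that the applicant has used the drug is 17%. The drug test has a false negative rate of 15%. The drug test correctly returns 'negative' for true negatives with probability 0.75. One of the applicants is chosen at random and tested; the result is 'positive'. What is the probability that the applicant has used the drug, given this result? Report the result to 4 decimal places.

Write H for 'the applicant has used the drug'. Prior odds H:¬H = 0.17/0.83 = 0.20482. For the 'positive' outcome, the likelihood ratio is 0.85/0.25 = 3.4000.
Posterior odds = 0.20482 × 3.4000 = 0.69639, so P(H|E) = 0.69639/(1+0.69639) = 0.4105.

P(H | E) ≈ 0.4105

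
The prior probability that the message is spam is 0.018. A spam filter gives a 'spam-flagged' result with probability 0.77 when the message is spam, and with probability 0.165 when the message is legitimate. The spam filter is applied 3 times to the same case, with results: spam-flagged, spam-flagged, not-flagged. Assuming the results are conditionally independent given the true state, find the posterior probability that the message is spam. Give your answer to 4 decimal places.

Posterior P(H) ≈ 0.0991

Let H be the event that the message is spam; start with P(H) = 0.018. P('spam-flagged'|H) = 0.77, P('spam-flagged'|¬H) = 0.165.
Update on result 1 ('spam-flagged'): P(H) ← 0.77·0.0180 / (0.77·0.0180 + 0.165·0.9820) = 0.013860/0.17589 = 0.0788.
Update on result 2 ('spam-flagged'): P(H) ← 0.77·0.0788 / (0.77·0.0788 + 0.165·0.9212) = 0.060675/0.21267 = 0.2853.
Update on result 3 ('not-flagged'): P(H) ← 0.23·0.2853 / (0.23·0.2853 + 0.835·0.7147) = 0.065619/0.66239 = 0.0991.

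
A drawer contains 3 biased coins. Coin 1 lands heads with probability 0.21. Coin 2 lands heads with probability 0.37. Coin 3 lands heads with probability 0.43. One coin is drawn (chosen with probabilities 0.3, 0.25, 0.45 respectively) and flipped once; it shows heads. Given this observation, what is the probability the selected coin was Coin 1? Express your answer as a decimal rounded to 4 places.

Posterior probability ≈ 0.1805

Tabulate prior·likelihood by source: [1] prior 0.3, lik 0.21, product 0.06300; [2] prior 0.25, lik 0.37, product 0.09250; [3] prior 0.45, lik 0.43, product 0.1935.
Normalizing constant = 0.34900; the posterior for Coin 1 is its product over the sum, 0.06300/0.34900 = 0.1805.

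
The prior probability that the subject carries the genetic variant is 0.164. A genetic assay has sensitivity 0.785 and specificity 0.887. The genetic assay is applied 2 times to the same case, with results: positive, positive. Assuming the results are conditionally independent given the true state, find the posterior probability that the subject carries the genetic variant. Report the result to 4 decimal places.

With H the event that the subject carries the genetic variant, the joint likelihood of the observed sequence is P(data|H) = 0.785·0.785 = 0.61623 and P(data|¬H) = 0.113·0.113 = 0.012769.
Bayes: P(H|data) = 0.164·0.61623 / (0.164·0.61623 + 0.836·0.012769) = 0.10106/0.11174 = 0.9045.

Posterior P(H) ≈ 0.9045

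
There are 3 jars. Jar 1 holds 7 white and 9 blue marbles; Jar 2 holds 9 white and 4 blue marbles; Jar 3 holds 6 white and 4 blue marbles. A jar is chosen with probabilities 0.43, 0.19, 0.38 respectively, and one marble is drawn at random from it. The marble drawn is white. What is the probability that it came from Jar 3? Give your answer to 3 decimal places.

P(white|Jar 1) = 0.4375; P(white|Jar 2) = 0.6923; P(white|Jar 3) = 0.6.
Prior × likelihood for each source: 0.43·0.4375=0.1881, 0.19·0.6923=0.1315, 0.38·0.6=0.2280. Summing gives P(white) = 0.54766.
P(Jar 3 | white) = 0.2280 / 0.54766 = 0.416.

Posterior probability ≈ 0.416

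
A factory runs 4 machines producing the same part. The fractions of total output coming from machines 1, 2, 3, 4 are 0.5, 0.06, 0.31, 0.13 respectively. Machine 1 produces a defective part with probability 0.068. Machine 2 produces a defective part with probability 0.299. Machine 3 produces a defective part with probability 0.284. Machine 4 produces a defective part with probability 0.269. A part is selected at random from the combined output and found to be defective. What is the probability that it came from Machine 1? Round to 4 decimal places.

Posterior probability ≈ 0.1943

P(defective|M1) = 0.068; P(defective|M2) = 0.299; P(defective|M3) = 0.284; P(defective|M4) = 0.269.
Prior × likelihood for each source: 0.5·0.068=0.03400, 0.06·0.299=0.01794, 0.31·0.284=0.08804, 0.13·0.269=0.03497. Summing gives P(defective) = 0.17495.
P(Machine 1 | defective) = 0.03400 / 0.17495 = 0.1943.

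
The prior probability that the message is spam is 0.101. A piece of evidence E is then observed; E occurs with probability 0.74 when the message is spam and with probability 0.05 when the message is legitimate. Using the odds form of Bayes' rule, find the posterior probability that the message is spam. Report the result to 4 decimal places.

Prior odds = 0.101/(1−0.101) = 0.11235.
Likelihood ratio for E = 0.74/0.05 = 14.800.
Posterior odds = prior odds × LR = 1.6627.
Posterior probability = odds/(1+odds) = 1.6627/2.6627 = 0.6244.

Posterior probability ≈ 0.6244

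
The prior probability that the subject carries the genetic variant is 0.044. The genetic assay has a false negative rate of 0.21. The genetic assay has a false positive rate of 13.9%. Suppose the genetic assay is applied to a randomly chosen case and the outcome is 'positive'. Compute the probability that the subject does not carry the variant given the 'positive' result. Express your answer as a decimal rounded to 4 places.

Let H be the event that the subject carries the genetic variant. P(H) = 0.044, so P(¬H) = 0.956. With E the 'positive' result, P(E|H) = 0.79 and P(E|¬H) = 0.139.
P(E) = 0.79·0.044 + 0.139·0.956 = 0.034760 + 0.13288 = 0.16764.
By Bayes' theorem, P(H|E) = 0.034760 / 0.16764 = 0.2073. Hence P(¬H|E) = 1 − 0.2073 = 0.7927.

P(¬H | E) ≈ 0.7927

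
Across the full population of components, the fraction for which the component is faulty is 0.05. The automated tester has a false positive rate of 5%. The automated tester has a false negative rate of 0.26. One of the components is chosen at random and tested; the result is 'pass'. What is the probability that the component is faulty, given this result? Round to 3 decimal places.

Let H be the event that the component is faulty. P(H) = 0.05, so P(¬H) = 0.95. With E the 'pass' result, P(E|H) = 0.26 and P(E|¬H) = 0.95.
P(E) = 0.26·0.05 + 0.95·0.95 = 0.013000 + 0.90250 = 0.91550.
By Bayes' theorem, P(H|E) = 0.013000 / 0.91550 = 0.014.

P(H | E) ≈ 0.014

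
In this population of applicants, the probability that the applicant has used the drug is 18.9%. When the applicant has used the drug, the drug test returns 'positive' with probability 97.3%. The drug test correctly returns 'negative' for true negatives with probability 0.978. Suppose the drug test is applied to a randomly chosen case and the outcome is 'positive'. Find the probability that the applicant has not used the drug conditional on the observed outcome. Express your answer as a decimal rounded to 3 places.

P(¬H | E) ≈ 0.088

Let H be the event that the applicant has used the drug. P(H) = 0.189, so P(¬H) = 0.811. With E the 'positive' result, P(E|H) = 0.973 and P(E|¬H) = 0.022.
P(E) = 0.973·0.189 + 0.022·0.811 = 0.18390 + 0.017842 = 0.20174.
By Bayes' theorem, P(H|E) = 0.18390 / 0.20174 = 0.912. Hence P(¬H|E) = 1 − 0.912 = 0.088.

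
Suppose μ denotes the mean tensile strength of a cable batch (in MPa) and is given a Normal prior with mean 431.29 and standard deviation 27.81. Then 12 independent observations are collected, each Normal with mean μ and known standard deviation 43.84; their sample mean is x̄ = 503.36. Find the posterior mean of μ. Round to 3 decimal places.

With known σ, the Normal prior is conjugate. Weight on the data is w = (n/σ²)/(n/σ² + 1/τ₀²) = 0.00624367/(0.00624367+0.00129300) = 0.82844.
Posterior mean = w·x̄ + (1−w)·μ₀ = 0.82844·503.36 + 0.17156·431.29 = 490.996.

Posterior mean ≈ 490.996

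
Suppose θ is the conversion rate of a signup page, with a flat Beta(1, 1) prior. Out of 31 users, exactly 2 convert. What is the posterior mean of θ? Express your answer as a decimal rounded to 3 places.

Posterior mean ≈ 0.091

Observing 2 successes and 29 failures updates Beta(1, 1) by adding the success and failure counts to the two shape parameters: α = 1+2 = 3, β = 1+29 = 30.
E[θ | data] = 3/(3+30) = 0.091.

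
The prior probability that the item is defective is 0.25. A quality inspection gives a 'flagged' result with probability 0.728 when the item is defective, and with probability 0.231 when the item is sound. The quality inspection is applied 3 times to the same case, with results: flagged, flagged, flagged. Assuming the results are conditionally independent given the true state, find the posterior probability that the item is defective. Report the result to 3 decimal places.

Posterior P(H) ≈ 0.913

Let H be the event that the item is defective; start with P(H) = 0.25. P('flagged'|H) = 0.728, P('flagged'|¬H) = 0.231.
Update on result 1 ('flagged'): P(H) ← 0.728·0.2500 / (0.728·0.2500 + 0.231·0.7500) = 0.18200/0.35525 = 0.5123.
Update on result 2 ('flagged'): P(H) ← 0.728·0.5123 / (0.728·0.5123 + 0.231·0.4877) = 0.37297/0.48562 = 0.7680.
Update on result 3 ('flagged'): P(H) ← 0.728·0.7680 / (0.728·0.7680 + 0.231·0.2320) = 0.55912/0.61271 = 0.9125.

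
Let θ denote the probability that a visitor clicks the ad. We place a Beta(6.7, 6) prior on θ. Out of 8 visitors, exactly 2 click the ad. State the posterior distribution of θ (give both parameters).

Observing 2 successes and 6 failures updates Beta(6.7, 6) by adding the success and failure counts to the two shape parameters: α = 6.7+2 = 8.7, β = 6+6 = 12.

Posterior: Beta(8.7, 12)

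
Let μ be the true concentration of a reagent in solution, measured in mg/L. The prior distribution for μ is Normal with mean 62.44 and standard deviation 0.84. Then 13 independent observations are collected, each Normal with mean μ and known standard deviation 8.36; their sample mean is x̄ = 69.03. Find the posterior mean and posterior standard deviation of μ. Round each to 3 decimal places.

Prior precision 1/τ₀² = 1/0.84² = 1.41723; data precision n/σ² = 13/8.36² = 0.186008.
Posterior precision = 1.41723 + 0.186008 = 1.60324, giving posterior SD = 1/√1.60324 = 0.790.
Posterior mean = (1.41723·62.44 + 0.186008·69.03) / 1.60324 = 63.205.

Posterior mean ≈ 63.205; posterior SD ≈ 0.790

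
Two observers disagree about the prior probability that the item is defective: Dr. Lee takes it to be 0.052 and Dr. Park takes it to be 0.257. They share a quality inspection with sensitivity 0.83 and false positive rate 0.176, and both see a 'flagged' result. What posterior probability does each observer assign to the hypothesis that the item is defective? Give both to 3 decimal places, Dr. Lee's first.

P('+'|H) = 0.83, P('+'|¬H) = 0.176.
Dr. Lee: numerator 0.83·0.052 = 0.043160; evidence = 0.043160+0.176·0.948 = 0.21001; posterior = 0.206.
Dr. Park: numerator 0.83·0.257 = 0.21331; evidence = 0.21331+0.176·0.743 = 0.34408; posterior = 0.620.

Dr. Lee: 0.206; Dr. Park: 0.620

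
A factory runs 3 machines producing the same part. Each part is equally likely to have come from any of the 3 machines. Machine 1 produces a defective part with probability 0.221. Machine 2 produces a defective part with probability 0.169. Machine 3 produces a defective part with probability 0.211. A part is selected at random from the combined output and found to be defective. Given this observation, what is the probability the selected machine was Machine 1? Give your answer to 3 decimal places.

Tabulate prior·likelihood by source: [1] prior 0.333333, lik 0.221, product 0.07367; [2] prior 0.333333, lik 0.169, product 0.05633; [3] prior 0.333333, lik 0.211, product 0.07033.
Normalizing constant = 0.20033; the posterior for Machine 1 is its product over the sum, 0.07367/0.20033 = 0.368.

Posterior probability ≈ 0.368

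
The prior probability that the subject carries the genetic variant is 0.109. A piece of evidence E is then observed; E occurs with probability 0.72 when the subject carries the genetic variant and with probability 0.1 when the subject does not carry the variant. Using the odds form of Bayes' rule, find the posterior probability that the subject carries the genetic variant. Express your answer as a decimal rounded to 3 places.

Prior odds = 0.109/(1−0.109) = 0.12233.
Likelihood ratio for E = 0.72/0.1 = 7.2000.
Posterior odds = prior odds × LR = 0.88081.
Posterior probability = odds/(1+odds) = 0.88081/1.8808 = 0.468.

Posterior probability ≈ 0.468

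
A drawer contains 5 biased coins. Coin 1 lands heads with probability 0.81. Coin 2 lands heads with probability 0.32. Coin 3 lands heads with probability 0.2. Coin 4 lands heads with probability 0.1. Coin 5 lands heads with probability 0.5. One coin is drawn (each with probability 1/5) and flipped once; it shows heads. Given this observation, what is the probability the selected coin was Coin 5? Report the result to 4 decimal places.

P(heads|C1) = 0.81; P(heads|C2) = 0.32; P(heads|C3) = 0.2; P(heads|C4) = 0.1; P(heads|C5) = 0.5.
Prior × likelihood for each source: 0.2·0.81=0.1620, 0.2·0.32=0.06400, 0.2·0.2=0.04000, 0.2·0.1=0.02000, 0.2·0.5=0.1000. Summing gives P(heads) = 0.38600.
P(Coin 5 | heads) = 0.1000 / 0.38600 = 0.2591.

Posterior probability ≈ 0.2591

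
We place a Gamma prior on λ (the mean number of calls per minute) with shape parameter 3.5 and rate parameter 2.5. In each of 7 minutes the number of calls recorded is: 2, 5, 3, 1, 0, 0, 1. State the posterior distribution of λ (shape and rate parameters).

The Poisson likelihood adds the total count to the shape and the number of exposure periods to the rate. Here ∑xᵢ = 12 and n = 7, so shape 3.5→15.5 and rate 2.5→9.5.

Posterior: Gamma(shape=15.5, rate=9.5)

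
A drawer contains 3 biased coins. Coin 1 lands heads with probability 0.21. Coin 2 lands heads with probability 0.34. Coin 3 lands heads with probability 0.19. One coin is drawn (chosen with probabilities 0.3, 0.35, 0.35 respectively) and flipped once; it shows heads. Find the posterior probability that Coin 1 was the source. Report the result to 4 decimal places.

Posterior probability ≈ 0.2535

P(heads|C1) = 0.21; P(heads|C2) = 0.34; P(heads|C3) = 0.19.
Prior × likelihood for each source: 0.3·0.21=0.06300, 0.35·0.34=0.1190, 0.35·0.19=0.06650. Summing gives P(heads) = 0.24850.
P(Coin 1 | heads) = 0.06300 / 0.24850 = 0.2535.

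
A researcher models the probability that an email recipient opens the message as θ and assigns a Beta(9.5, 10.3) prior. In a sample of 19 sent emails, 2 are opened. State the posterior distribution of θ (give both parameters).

Posterior: Beta(11.5, 27.3)

The binomial likelihood is conjugate to the Beta prior: with 2 successes and 17 failures, the posterior is Beta(9.5+2, 10.3+17) = Beta(11.5, 27.3).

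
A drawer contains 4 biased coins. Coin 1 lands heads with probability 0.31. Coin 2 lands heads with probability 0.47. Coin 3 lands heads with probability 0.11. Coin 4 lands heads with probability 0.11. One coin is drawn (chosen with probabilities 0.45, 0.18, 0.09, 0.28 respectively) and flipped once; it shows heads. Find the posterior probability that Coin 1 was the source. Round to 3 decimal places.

Tabulate prior·likelihood by source: [1] prior 0.45, lik 0.31, product 0.1395; [2] prior 0.18, lik 0.47, product 0.08460; [3] prior 0.09, lik 0.11, product 0.009900; [4] prior 0.28, lik 0.11, product 0.03080.
Normalizing constant = 0.26480; the posterior for Coin 1 is its product over the sum, 0.1395/0.26480 = 0.527.

Posterior probability ≈ 0.527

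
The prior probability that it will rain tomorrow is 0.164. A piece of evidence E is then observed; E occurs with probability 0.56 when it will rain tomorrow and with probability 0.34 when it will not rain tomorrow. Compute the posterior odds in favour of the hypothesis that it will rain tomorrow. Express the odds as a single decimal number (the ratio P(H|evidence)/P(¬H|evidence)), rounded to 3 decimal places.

Prior odds = 0.164/(1−0.164) = 0.19617. In log-odds, ln(0.19617) = -1.6288.
Add log likelihood ratio: ln(1.6471) = 0.49899.
Posterior log-odds = -1.1298, so posterior odds = exp(-1.1298) = 0.32311.

Posterior odds ≈ 0.323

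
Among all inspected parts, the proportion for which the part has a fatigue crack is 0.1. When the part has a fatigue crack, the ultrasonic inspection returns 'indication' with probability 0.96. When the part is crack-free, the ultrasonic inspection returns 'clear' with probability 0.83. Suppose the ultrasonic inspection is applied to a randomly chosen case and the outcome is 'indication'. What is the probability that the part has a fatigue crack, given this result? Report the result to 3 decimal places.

P(H | E) ≈ 0.386

Write H for 'the part has a fatigue crack'. Prior odds H:¬H = 0.1/0.9 = 0.11111. For the 'indication' outcome, the likelihood ratio is 0.96/0.17 = 5.6471.
Posterior odds = 0.11111 × 5.6471 = 0.62745, so P(H|E) = 0.62745/(1+0.62745) = 0.386.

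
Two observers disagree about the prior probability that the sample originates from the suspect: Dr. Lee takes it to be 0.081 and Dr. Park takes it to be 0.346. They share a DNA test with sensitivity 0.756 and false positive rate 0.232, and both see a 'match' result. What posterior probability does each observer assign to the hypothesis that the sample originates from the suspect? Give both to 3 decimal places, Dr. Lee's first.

Dr. Lee: 0.223; Dr. Park: 0.633

The likelihood ratio for a 'match' result is 0.756/0.232 = 3.2586.
Dr. Lee: prior odds 0.081/0.919 = 0.088139; posterior odds 0.28721; posterior probability 0.223.
Dr. Park: prior odds 0.346/0.654 = 0.52905; posterior odds 1.7240; posterior probability 0.633.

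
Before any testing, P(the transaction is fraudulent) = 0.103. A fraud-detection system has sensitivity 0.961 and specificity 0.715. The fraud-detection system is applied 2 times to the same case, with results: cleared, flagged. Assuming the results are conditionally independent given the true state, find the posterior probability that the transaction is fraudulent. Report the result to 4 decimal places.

Posterior P(H) ≈ 0.0207

Let H be the event that the transaction is fraudulent; start with P(H) = 0.103. P('flagged'|H) = 0.961, P('flagged'|¬H) = 0.285.
Update on result 1 ('cleared'): P(H) ← 0.039·0.1030 / (0.039·0.1030 + 0.715·0.8970) = 0.0040170/0.64537 = 0.0062.
Update on result 2 ('flagged'): P(H) ← 0.961·0.0062 / (0.961·0.0062 + 0.285·0.9938) = 0.0059816/0.28921 = 0.0207.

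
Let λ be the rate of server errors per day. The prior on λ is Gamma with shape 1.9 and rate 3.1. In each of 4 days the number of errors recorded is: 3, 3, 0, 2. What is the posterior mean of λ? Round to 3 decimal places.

The Poisson likelihood adds the total count to the shape and the number of exposure periods to the rate. Here ∑xᵢ = 8 and n = 4, so shape 1.9→9.9 and rate 3.1→7.1.
E[λ | data] = 9.9/7.1 = 1.394.

Posterior mean ≈ 1.394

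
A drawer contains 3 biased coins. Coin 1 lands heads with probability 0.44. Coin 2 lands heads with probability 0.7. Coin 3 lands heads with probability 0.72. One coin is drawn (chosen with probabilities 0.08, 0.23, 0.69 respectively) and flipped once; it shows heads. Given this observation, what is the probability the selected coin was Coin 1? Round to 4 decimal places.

Posterior probability ≈ 0.0508

P(heads|C1) = 0.44; P(heads|C2) = 0.7; P(heads|C3) = 0.72.
Prior × likelihood for each source: 0.08·0.44=0.03520, 0.23·0.7=0.1610, 0.69·0.72=0.4968. Summing gives P(heads) = 0.69300.
P(Coin 1 | heads) = 0.03520 / 0.69300 = 0.0508.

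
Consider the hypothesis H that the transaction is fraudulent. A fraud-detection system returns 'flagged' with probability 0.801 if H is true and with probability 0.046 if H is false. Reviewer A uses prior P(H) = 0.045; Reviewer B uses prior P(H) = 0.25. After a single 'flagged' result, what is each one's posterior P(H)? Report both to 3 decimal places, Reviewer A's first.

Reviewer A: 0.451; Reviewer B: 0.853

The likelihood ratio for a 'flagged' result is 0.801/0.046 = 17.413.
Reviewer A: prior odds 0.045/0.955 = 0.047120; posterior odds 0.82051; posterior probability 0.451.
Reviewer B: prior odds 0.25/0.75 = 0.33333; posterior odds 5.8043; posterior probability 0.853.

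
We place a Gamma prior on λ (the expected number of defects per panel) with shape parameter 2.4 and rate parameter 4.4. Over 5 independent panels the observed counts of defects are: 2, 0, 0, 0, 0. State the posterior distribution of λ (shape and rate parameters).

The Poisson likelihood adds the total count to the shape and the number of exposure periods to the rate. Here ∑xᵢ = 2 and n = 5, so shape 2.4→4.4 and rate 4.4→9.4.

Posterior: Gamma(shape=4.4, rate=9.4)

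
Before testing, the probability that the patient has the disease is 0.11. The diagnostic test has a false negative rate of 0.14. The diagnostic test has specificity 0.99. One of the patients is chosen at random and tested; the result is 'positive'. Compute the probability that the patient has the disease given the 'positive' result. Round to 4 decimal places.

P(H | E) ≈ 0.9140

Write H for 'the patient has the disease'. Prior odds H:¬H = 0.11/0.89 = 0.12360. For the 'positive' outcome, the likelihood ratio is 0.86/0.01 = 86.000.
Posterior odds = 0.12360 × 86.000 = 10.629, so P(H|E) = 10.629/(1+10.629) = 0.9140.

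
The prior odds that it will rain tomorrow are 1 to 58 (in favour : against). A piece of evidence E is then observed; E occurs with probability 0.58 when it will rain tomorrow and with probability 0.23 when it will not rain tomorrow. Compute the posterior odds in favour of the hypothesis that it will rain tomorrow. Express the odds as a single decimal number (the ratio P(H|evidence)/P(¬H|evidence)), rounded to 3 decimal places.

Posterior odds ≈ 0.043

Prior odds = 1/58 = 0.017241.
Likelihood ratio for E = 0.58/0.23 = 2.5217.
Posterior odds = prior odds × LR = 0.043478.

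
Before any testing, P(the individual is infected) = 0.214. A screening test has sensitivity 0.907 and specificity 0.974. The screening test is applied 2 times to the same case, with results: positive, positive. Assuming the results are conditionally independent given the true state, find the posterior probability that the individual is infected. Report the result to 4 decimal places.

With H the event that the individual is infected, the joint likelihood of the observed sequence is P(data|H) = 0.907·0.907 = 0.82265 and P(data|¬H) = 0.026·0.026 = 0.00067600.
Bayes: P(H|data) = 0.214·0.82265 / (0.214·0.82265 + 0.786·0.00067600) = 0.17605/0.17658 = 0.9970.

Posterior P(H) ≈ 0.9970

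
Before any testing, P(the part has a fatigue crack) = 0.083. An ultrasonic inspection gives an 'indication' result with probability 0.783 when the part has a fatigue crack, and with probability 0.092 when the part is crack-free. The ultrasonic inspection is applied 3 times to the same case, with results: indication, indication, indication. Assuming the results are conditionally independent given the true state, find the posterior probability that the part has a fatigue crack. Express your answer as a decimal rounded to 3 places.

Let H be the event that the part has a fatigue crack; start with P(H) = 0.083. P('indication'|H) = 0.783, P('indication'|¬H) = 0.092.
Update on result 1 ('indication'): P(H) ← 0.783·0.0830 / (0.783·0.0830 + 0.092·0.9170) = 0.064989/0.14935 = 0.4351.
Update on result 2 ('indication'): P(H) ← 0.783·0.4351 / (0.783·0.4351 + 0.092·0.5649) = 0.34071/0.39268 = 0.8677.
Update on result 3 ('indication'): P(H) ← 0.783·0.8677 / (0.783·0.8677 + 0.092·0.1323) = 0.67938/0.69155 = 0.9824.

Posterior P(H) ≈ 0.982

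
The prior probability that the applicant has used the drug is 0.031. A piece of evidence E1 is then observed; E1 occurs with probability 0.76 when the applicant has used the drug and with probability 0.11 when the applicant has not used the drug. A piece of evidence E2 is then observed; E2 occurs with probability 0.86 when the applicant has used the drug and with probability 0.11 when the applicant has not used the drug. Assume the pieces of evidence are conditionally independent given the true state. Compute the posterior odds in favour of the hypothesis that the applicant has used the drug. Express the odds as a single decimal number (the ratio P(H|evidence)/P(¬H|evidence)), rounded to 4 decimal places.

Posterior odds ≈ 1.7281

Prior odds = 0.031/(1−0.031) = 0.031992. In log-odds, ln(0.031992) = -3.4423.
Add log likelihood ratios: ln(6.9091) + ln(7.8182) = 3.9893.
Posterior log-odds = 0.54701, so posterior odds = exp(0.54701) = 1.7281.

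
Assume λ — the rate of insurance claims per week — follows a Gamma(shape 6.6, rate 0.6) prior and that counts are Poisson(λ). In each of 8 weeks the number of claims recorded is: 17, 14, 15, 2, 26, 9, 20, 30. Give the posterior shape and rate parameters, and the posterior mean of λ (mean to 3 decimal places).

Posterior: Gamma(shape=139.6, rate=8.6); mean ≈ 16.233

The Poisson likelihood adds the total count to the shape and the number of exposure periods to the rate. Here ∑xᵢ = 133 and n = 8, so shape 6.6→139.6 and rate 0.6→8.6.
Posterior mean = shape/rate = 139.6/8.6 = 16.233.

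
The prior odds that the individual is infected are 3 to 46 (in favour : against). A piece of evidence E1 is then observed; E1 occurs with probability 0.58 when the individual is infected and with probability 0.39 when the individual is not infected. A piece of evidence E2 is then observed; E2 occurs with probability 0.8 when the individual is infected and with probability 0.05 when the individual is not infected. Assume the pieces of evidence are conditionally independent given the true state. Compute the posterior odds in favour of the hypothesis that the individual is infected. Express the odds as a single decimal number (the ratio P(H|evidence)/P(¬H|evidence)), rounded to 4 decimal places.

Posterior odds ≈ 1.5518

Prior odds = 3/46 = 0.065217.
Likelihood ratio for E1 = 0.58/0.39 = 1.4872.
Likelihood ratio for E2 = 0.8/0.05 = 16.000.
Posterior odds = prior odds × LR₁ × LR₂ = 1.5518.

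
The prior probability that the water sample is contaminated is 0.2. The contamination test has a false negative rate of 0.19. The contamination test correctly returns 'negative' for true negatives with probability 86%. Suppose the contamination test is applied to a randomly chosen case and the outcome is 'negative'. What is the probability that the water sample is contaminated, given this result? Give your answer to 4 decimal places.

P(H | E) ≈ 0.0523

Let H be the event that the water sample is contaminated. P(H) = 0.2, so P(¬H) = 0.8. With E the 'negative' result, P(E|H) = 0.19 and P(E|¬H) = 0.86.
P(E) = 0.19·0.2 + 0.86·0.8 = 0.038000 + 0.68800 = 0.72600.
By Bayes' theorem, P(H|E) = 0.038000 / 0.72600 = 0.0523.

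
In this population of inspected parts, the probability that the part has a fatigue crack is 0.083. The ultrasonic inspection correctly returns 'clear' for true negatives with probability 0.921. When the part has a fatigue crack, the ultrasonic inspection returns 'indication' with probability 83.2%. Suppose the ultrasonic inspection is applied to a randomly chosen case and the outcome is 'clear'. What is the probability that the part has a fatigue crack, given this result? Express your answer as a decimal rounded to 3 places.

Write H for 'the part has a fatigue crack'. Prior odds H:¬H = 0.083/0.917 = 0.090513. For the 'clear' outcome, the likelihood ratio is 0.168/0.921 = 0.18241.
Posterior odds = 0.090513 × 0.18241 = 0.016510, so P(H|E) = 0.016510/(1+0.016510) = 0.016.

P(H | E) ≈ 0.016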